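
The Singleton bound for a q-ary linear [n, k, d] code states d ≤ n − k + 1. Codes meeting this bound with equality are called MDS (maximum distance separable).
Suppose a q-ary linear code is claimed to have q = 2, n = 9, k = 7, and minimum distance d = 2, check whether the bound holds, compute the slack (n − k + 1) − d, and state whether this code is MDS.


Singleton RHS = n − k + 1 = 3, slack = 1, bound satisfied, not MDS.

Singleton bound: d ≤ n − k + 1.
Here n = 9, k = 7, so n − k + 1 = 3.
Given d = 2, check d ≤ 3: YES.
Slack = (n − k + 1) − d = 1.
The code is NOT MDS (slack = 1 > 0).
Description: the claimed parameters are [9, 7, 2]_2; such a code would be non-MDS.


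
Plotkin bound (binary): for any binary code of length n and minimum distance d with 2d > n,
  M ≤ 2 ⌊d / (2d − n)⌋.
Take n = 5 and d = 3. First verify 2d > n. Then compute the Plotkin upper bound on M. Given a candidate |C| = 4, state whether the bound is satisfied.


Plotkin bound M ≤ 6; given |C| = 4 ≤ bound (satisfied).

Check applicability: 2d = 6, n = 5.
2d − n = 1 > 0, so Plotkin applies.
Compute d/(2d−n) = 3/1 ≈ 3.0000.
⌊d/(2d−n)⌋ = 3.
Plotkin bound: M ≤ 2·3 = 6.
Given |C| = 4, check: satisfied.
This |C| is below the Plotkin bound.


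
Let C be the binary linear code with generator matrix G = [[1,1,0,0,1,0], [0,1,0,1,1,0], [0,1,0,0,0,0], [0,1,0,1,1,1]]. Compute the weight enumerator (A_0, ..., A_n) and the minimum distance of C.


Weight distribution: A_0 = 1, A_1 = 2, A_2 = 4, A_3 = 6, A_4 = 3. Minimum distance d = 1.

Enumerate all 2^4 = 16 messages m ∈ F_2^4.
For each, compute codeword c = mG in F_2^6, then tally its weight.
  m = 0000 → c = 000000, weight = 0.
  m = 1000 → c = 110010, weight = 3.
  m = 0100 → c = 010110, weight = 3.
  m = 1100 → c = 100100, weight = 2.
  m = 0010 → c = 010000, weight = 1.
  m = 1010 → c = 100010, weight = 2.
  m = 0110 → c = 000110, weight = 2.
  m = 1110 → c = 110100, weight = 3.
  m = 0001 → c = 010111, weight = 4.
  m = 1001 → c = 100101, weight = 3.
  m = 0101 → c = 000001, weight = 1.
  m = 1101 → c = 110011, weight = 4.
  m = 0011 → c = 000111, weight = 3.
  m = 1011 → c = 110101, weight = 4.
  m = 0111 → c = 010001, weight = 2.
  m = 1111 → c = 100011, weight = 3.
Tally weights:
  weight 0: 1 codewords.
  weight 1: 2 codewords.
  weight 2: 4 codewords.
  weight 3: 6 codewords.
  weight 4: 3 codewords.
Minimum distance d = smallest w > 0 with A_w > 0 = 1.
Sanity: Σ A_w = 16 = 2^4 = 16 ✓.


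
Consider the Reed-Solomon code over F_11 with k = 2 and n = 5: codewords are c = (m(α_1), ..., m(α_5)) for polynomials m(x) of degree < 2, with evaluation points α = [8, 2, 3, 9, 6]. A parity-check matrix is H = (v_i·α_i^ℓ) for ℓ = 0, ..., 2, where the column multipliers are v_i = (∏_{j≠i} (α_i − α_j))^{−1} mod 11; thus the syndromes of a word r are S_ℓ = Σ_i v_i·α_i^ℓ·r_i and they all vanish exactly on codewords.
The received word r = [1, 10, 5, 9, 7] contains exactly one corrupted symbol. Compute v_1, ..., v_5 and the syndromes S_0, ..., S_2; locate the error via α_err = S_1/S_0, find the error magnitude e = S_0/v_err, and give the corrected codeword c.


S = (8, 5, 10), error at position 2, error magnitude e = 2, c = [1, 8, 5, 9, 7].

Step 1: column multipliers v_i = (∏_{j≠i}(α_i − α_j))^{−1} mod 11.
  i = 1 (α = 8): (8−2)(8−3)(8−9)(8−6) = 6·5·(−1)·2 = −60 ≡ 6, so v_1 = 6^{−1} = 2 (mod 11).
  i = 2 (α = 2): (2−8)(2−3)(2−9)(2−6) = (−6)·(−1)·(−7)·(−4) = 168 ≡ 3, so v_2 = 3^{−1} = 4 (mod 11).
  i = 3 (α = 3): (3−8)(3−2)(3−9)(3−6) = (−5)·1·(−6)·(−3) = −90 ≡ 9, so v_3 = 9^{−1} = 5 (mod 11).
  i = 4 (α = 9): (9−8)(9−2)(9−3)(9−6) = 1·7·6·3 = 126 ≡ 5, so v_4 = 5^{−1} = 9 (mod 11).
  i = 5 (α = 6): (6−8)(6−2)(6−3)(6−9) = (−2)·4·3·(−3) = 72 ≡ 6, so v_5 = 6^{−1} = 2 (mod 11).
  v = [2, 4, 5, 9, 2].
Step 2: syndromes of r = [1, 10, 5, 9, 7] (all sums mod 11).
  S_0 = Σ v_i r_i = 2·1 + 4·10 + 5·5 + 9·9 + 2·7 = 162 ≡ 8.
  S_1 = Σ v_i α_i r_i = 2·8·1 + 4·2·10 + 5·3·5 + 9·9·9 + 2·6·7 = 984 ≡ 5.
  α_i^2 mod 11 = [9, 4, 9, 4, 3].
  S_2 = Σ v_i α_i^2 r_i = 2·9·1 + 4·4·10 + 5·9·5 + 9·4·9 + 2·3·7 = 769 ≡ 10.
  S = (8, 5, 10) ≠ 0, so r is not a codeword (an error is present).
Step 3: locate the error. For a single error e at position i, S_ℓ = v_i·e·α_i^ℓ, so α_err = S_1/S_0.
  S_0^{−1} = 8^{−1} = 7 (mod 11), so α_err = 5·7 = 35 ≡ 2 = α_2. Error position i = 2.
  Consistency check: S_2/S_1 = 10·9 = 90 ≡ 2 = α_err ✓ (single-error assumption holds).
Step 4: error magnitude e = S_0/v_2 = S_0·∏_{j≠2}(α_2 − α_j) = 8·3 = 24 ≡ 2 (mod 11).
Step 5: correct position 2: c_2 = r_2 − e = 10 − 2 ≡ 8 (mod 11). Hence c = [1, 8, 5, 9, 7].
  Check: interpolating c through the α_i gives m(x) = 3 + 8·x (degree < 2) with m(α_i) = c_i for every i, so c is indeed a codeword.


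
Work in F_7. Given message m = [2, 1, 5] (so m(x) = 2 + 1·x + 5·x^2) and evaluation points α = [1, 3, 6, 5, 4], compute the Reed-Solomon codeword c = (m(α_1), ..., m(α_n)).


c = [1, 1, 6, 6, 2]

Message polynomial: m(x) = 2 + 1·x + 5·x^2 (mod 7).
For each evaluation point α_i, compute m(α_i) mod 7:
  α_1 = 1: Horner steps 5 → 6 → 1, so m(1) = 1.
  α_2 = 3: Horner steps 5 → 2 → 1, so m(3) = 1.
  α_3 = 6: Horner steps 5 → 3 → 6, so m(6) = 6.
  α_4 = 5: Horner steps 5 → 5 → 6, so m(5) = 6.
  α_5 = 4: Horner steps 5 → 0 → 2, so m(4) = 2.
Codeword c = [1, 1, 6, 6, 2] ∈ F_7^5.


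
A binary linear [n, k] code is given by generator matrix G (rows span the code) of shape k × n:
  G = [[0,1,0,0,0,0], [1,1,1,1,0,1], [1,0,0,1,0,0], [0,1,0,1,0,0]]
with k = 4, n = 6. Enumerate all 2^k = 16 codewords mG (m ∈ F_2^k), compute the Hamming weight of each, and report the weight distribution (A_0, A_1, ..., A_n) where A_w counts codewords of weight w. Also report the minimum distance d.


Weight distribution: A_0 = 1, A_1 = 3, A_2 = 4, A_3 = 4, A_4 = 3, A_5 = 1. Minimum distance d = 1.

Enumerate all 2^4 = 16 messages m ∈ F_2^4.
For each, compute codeword c = mG in F_2^6, then tally its weight.
  m = 0000 → c = 000000, weight = 0.
  m = 1000 → c = 010000, weight = 1.
  m = 0100 → c = 111101, weight = 5.
  m = 1100 → c = 101101, weight = 4.
  m = 0010 → c = 100100, weight = 2.
  m = 1010 → c = 110100, weight = 3.
  m = 0110 → c = 011001, weight = 3.
  m = 1110 → c = 001001, weight = 2.
  m = 0001 → c = 010100, weight = 2.
  m = 1001 → c = 000100, weight = 1.
  m = 0101 → c = 101001, weight = 3.
  m = 1101 → c = 111001, weight = 4.
  m = 0011 → c = 110000, weight = 2.
  m = 1011 → c = 100000, weight = 1.
  m = 0111 → c = 001101, weight = 3.
  m = 1111 → c = 011101, weight = 4.
Tally weights:
  weight 0: 1 codewords.
  weight 1: 3 codewords.
  weight 2: 4 codewords.
  weight 3: 4 codewords.
  weight 4: 3 codewords.
  weight 5: 1 codewords.
Minimum distance d = smallest w > 0 with A_w > 0 = 1.
Sanity: Σ A_w = 16 = 2^4 = 16 ✓.


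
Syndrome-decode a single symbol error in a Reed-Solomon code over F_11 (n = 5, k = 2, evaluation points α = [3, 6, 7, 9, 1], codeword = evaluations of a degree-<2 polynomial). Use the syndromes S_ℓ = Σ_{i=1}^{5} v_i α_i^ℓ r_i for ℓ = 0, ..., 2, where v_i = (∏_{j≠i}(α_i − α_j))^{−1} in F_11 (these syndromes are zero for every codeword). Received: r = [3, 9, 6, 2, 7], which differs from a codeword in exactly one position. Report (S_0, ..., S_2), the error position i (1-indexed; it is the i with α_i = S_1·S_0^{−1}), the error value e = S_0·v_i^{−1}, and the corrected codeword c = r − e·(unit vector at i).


S = (1, 6, 3), error at position 2, error magnitude e = 1, c = [3, 8, 6, 2, 7].

Step 1: column multipliers v_i = (∏_{j≠i}(α_i − α_j))^{−1} mod 11.
  i = 1 (α = 3): (3−6)(3−7)(3−9)(3−1) = (−3)·(−4)·(−6)·2 = −144 ≡ 10, so v_1 = 10^{−1} = 10 (mod 11).
  i = 2 (α = 6): (6−3)(6−7)(6−9)(6−1) = 3·(−1)·(−3)·5 = 45 ≡ 1, so v_2 = 1^{−1} = 1 (mod 11).
  i = 3 (α = 7): (7−3)(7−6)(7−9)(7−1) = 4·1·(−2)·6 = −48 ≡ 7, so v_3 = 7^{−1} = 8 (mod 11).
  i = 4 (α = 9): (9−3)(9−6)(9−7)(9−1) = 6·3·2·8 = 288 ≡ 2, so v_4 = 2^{−1} = 6 (mod 11).
  i = 5 (α = 1): (1−3)(1−6)(1−7)(1−9) = (−2)·(−5)·(−6)·(−8) = 480 ≡ 7, so v_5 = 7^{−1} = 8 (mod 11).
  v = [10, 1, 8, 6, 8].
Step 2: syndromes of r = [3, 9, 6, 2, 7] (all sums mod 11).
  S_0 = Σ v_i r_i = 10·3 + 1·9 + 8·6 + 6·2 + 8·7 = 155 ≡ 1.
  S_1 = Σ v_i α_i r_i = 10·3·3 + 1·6·9 + 8·7·6 + 6·9·2 + 8·1·7 = 644 ≡ 6.
  α_i^2 mod 11 = [9, 3, 5, 4, 1].
  S_2 = Σ v_i α_i^2 r_i = 10·9·3 + 1·3·9 + 8·5·6 + 6·4·2 + 8·1·7 = 641 ≡ 3.
  S = (1, 6, 3) ≠ 0, so r is not a codeword (an error is present).
Step 3: locate the error. For a single error e at position i, S_ℓ = v_i·e·α_i^ℓ, so α_err = S_1/S_0.
  S_0^{−1} = 1^{−1} = 1 (mod 11), so α_err = 6·1 = 6 ≡ 6 = α_2. Error position i = 2.
  Consistency check: S_2/S_1 = 3·2 = 6 ≡ 6 = α_err ✓ (single-error assumption holds).
Step 4: error magnitude e = S_0/v_2 = S_0·∏_{j≠2}(α_2 − α_j) = 1·1 = 1 ≡ 1 (mod 11).
Step 5: correct position 2: c_2 = r_2 − e = 9 − 1 ≡ 8 (mod 11). Hence c = [3, 8, 6, 2, 7].
  Check: interpolating c through the α_i gives m(x) = 9 + 9·x (degree < 2) with m(α_i) = c_i for every i, so c is indeed a codeword.


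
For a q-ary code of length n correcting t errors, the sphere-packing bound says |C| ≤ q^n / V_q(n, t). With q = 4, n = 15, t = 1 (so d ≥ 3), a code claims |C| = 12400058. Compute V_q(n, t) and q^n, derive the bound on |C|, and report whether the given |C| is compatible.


V_q(n, t) = 46, q^n = 1073741824, Hamming bound = 23342213, |C| = 12400058 ≤ bound (satisfied).

Step 1: Compute V_q(n, t) = Σ_{j=0}^1 C(n, j) (q−1)^j.
  j = 0: C(15,0)·(3)^0 = 1·1 = 1.
  j = 1: C(15,1)·(3)^1 = 15·3 = 45.
  V_q(n, t) = 1 + 45 = 46.
Step 2: q^n = 4^15 = 1073741824.
Step 3: Hamming bound ⌊q^n / V_q(n,t)⌋ = ⌊1073741824/46⌋ = 23342213.
Step 4: Compare |C| = 12400058 to 23342213: satisfied.
The claimed |C| lies below the Hamming bound.


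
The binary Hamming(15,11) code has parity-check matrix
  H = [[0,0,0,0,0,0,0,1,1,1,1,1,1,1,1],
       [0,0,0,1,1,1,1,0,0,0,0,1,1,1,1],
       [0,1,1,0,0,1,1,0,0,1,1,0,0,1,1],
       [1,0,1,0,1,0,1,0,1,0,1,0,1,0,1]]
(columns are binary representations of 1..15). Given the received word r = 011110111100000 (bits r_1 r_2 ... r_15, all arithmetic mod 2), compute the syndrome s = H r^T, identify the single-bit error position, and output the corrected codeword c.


s = (1, 1, 0, 0)^T, error position = 12, corrected codeword c = 011110111101000

Compute s = H r^T mod 2 one row at a time:
  s_1 = 1 + 1 + 1 + 0 + 0 + 0 + 0 + 0 = 3 ≡ 1 (mod 2).
  s_2 = 1 + 1 + 0 + 1 + 0 + 0 + 0 + 0 = 3 ≡ 1 (mod 2).
  s_3 = 1 + 1 + 0 + 1 + 1 + 0 + 0 + 0 = 4 ≡ 0 (mod 2).
  s_4 = 0 + 1 + 1 + 1 + 1 + 0 + 0 + 0 = 4 ≡ 0 (mod 2).
s = (1, 1, 0, 0)^T — this equals column 12 of H (binary 1100), so error is at position 12.
Correct: flip bit 12 of r = 011110111100000 to get c = 011110111101000.


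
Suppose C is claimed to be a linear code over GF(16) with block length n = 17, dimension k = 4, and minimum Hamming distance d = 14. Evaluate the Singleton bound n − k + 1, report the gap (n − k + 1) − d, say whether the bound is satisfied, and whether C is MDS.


Singleton RHS = n − k + 1 = 14, slack = 0, bound satisfied, MDS.

Singleton bound: d ≤ n − k + 1.
Here n = 17, k = 4, so n − k + 1 = 14.
Given d = 14, check d ≤ 14: YES.
Slack = (n − k + 1) − d = 0.
The code is MDS (slack = 0).
Description: the claimed parameters are [17, 4, 14]_16; such a code would be MDS (meets Singleton bound).


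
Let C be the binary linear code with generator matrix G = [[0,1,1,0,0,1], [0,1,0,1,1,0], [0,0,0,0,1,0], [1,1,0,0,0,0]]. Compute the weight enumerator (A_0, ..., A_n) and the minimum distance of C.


Weight distribution: A_0 = 1, A_1 = 1, A_2 = 3, A_3 = 6, A_4 = 3, A_5 = 1, A_6 = 1. Minimum distance d = 1.

Enumerate all 2^4 = 16 messages m ∈ F_2^4.
For each, compute codeword c = mG in F_2^6, then tally its weight.
  m = 0000 → c = 000000, weight = 0.
  m = 1000 → c = 011001, weight = 3.
  m = 0100 → c = 010110, weight = 3.
  m = 1100 → c = 001111, weight = 4.
  m = 0010 → c = 000010, weight = 1.
  m = 1010 → c = 011011, weight = 4.
  m = 0110 → c = 010100, weight = 2.
  m = 1110 → c = 001101, weight = 3.
  m = 0001 → c = 110000, weight = 2.
  m = 1001 → c = 101001, weight = 3.
  m = 0101 → c = 100110, weight = 3.
  m = 1101 → c = 111111, weight = 6.
  m = 0011 → c = 110010, weight = 3.
  m = 1011 → c = 101011, weight = 4.
  m = 0111 → c = 100100, weight = 2.
  m = 1111 → c = 111101, weight = 5.
Tally weights:
  weight 0: 1 codewords.
  weight 1: 1 codewords.
  weight 2: 3 codewords.
  weight 3: 6 codewords.
  weight 4: 3 codewords.
  weight 5: 1 codewords.
  weight 6: 1 codewords.
Minimum distance d = smallest w > 0 with A_w > 0 = 1.
Sanity: Σ A_w = 16 = 2^4 = 16 ✓.


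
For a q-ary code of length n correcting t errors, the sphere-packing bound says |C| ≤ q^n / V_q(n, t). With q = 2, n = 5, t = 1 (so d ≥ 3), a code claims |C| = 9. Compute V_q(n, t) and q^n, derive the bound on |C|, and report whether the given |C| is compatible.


V_q(n, t) = 6, q^n = 32, Hamming bound = 5, |C| = 9 > bound (violated).

Step 1: Compute V_q(n, t) = Σ_{j=0}^1 C(n, j) (q−1)^j.
  j = 0: C(5,0)·(1)^0 = 1·1 = 1.
  j = 1: C(5,1)·(1)^1 = 5·1 = 5.
  V_q(n, t) = 1 + 5 = 6.
Step 2: q^n = 2^5 = 32.
Step 3: Hamming bound ⌊q^n / V_q(n,t)⌋ = ⌊32/6⌋ = 5.
Step 4: Compare |C| = 9 to 5: violated.
The claimed |C| lies above the Hamming bound, so no 2-ary code of length 5 with d ≥ 3 can have 9 codewords.


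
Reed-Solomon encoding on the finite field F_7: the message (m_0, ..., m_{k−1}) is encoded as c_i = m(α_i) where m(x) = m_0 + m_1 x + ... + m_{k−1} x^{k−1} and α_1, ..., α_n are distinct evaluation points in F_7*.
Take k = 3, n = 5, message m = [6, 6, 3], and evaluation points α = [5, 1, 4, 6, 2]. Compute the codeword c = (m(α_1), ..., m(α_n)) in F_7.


c = [6, 1, 1, 3, 2]

Message polynomial: m(x) = 6 + 6·x + 3·x^2 (mod 7).
For each evaluation point α_i, compute m(α_i) mod 7:
  α_1 = 5: Horner steps 3 → 0 → 6, so m(5) = 6.
  α_2 = 1: Horner steps 3 → 2 → 1, so m(1) = 1.
  α_3 = 4: Horner steps 3 → 4 → 1, so m(4) = 1.
  α_4 = 6: Horner steps 3 → 3 → 3, so m(6) = 3.
  α_5 = 2: Horner steps 3 → 5 → 2, so m(2) = 2.
Codeword c = [6, 1, 1, 3, 2] ∈ F_7^5.


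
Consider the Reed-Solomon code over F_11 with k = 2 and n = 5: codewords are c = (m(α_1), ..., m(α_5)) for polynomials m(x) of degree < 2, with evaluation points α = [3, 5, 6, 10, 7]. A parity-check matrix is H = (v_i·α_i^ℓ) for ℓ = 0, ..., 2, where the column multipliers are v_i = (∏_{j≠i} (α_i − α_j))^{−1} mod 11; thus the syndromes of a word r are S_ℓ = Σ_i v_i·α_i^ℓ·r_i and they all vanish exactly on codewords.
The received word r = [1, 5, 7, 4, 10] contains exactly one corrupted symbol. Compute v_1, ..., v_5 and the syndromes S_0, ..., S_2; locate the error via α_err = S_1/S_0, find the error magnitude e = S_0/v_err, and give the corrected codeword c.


S = (5, 2, 3), error at position 5, error magnitude e = 1, c = [1, 5, 7, 4, 9].

Step 1: column multipliers v_i = (∏_{j≠i}(α_i − α_j))^{−1} mod 11.
  i = 1 (α = 3): (3−5)(3−6)(3−10)(3−7) = (−2)·(−3)·(−7)·(−4) = 168 ≡ 3, so v_1 = 3^{−1} = 4 (mod 11).
  i = 2 (α = 5): (5−3)(5−6)(5−10)(5−7) = 2·(−1)·(−5)·(−2) = −20 ≡ 2, so v_2 = 2^{−1} = 6 (mod 11).
  i = 3 (α = 6): (6−3)(6−5)(6−10)(6−7) = 3·1·(−4)·(−1) = 12 ≡ 1, so v_3 = 1^{−1} = 1 (mod 11).
  i = 4 (α = 10): (10−3)(10−5)(10−6)(10−7) = 7·5·4·3 = 420 ≡ 2, so v_4 = 2^{−1} = 6 (mod 11).
  i = 5 (α = 7): (7−3)(7−5)(7−6)(7−10) = 4·2·1·(−3) = −24 ≡ 9, so v_5 = 9^{−1} = 5 (mod 11).
  v = [4, 6, 1, 6, 5].
Step 2: syndromes of r = [1, 5, 7, 4, 10] (all sums mod 11).
  S_0 = Σ v_i r_i = 4·1 + 6·5 + 1·7 + 6·4 + 5·10 = 115 ≡ 5.
  S_1 = Σ v_i α_i r_i = 4·3·1 + 6·5·5 + 1·6·7 + 6·10·4 + 5·7·10 = 794 ≡ 2.
  α_i^2 mod 11 = [9, 3, 3, 1, 5].
  S_2 = Σ v_i α_i^2 r_i = 4·9·1 + 6·3·5 + 1·3·7 + 6·1·4 + 5·5·10 = 421 ≡ 3.
  S = (5, 2, 3) ≠ 0, so r is not a codeword (an error is present).
Step 3: locate the error. For a single error e at position i, S_ℓ = v_i·e·α_i^ℓ, so α_err = S_1/S_0.
  S_0^{−1} = 5^{−1} = 9 (mod 11), so α_err = 2·9 = 18 ≡ 7 = α_5. Error position i = 5.
  Consistency check: S_2/S_1 = 3·6 = 18 ≡ 7 = α_err ✓ (single-error assumption holds).
Step 4: error magnitude e = S_0/v_5 = S_0·∏_{j≠5}(α_5 − α_j) = 5·9 = 45 ≡ 1 (mod 11).
Step 5: correct position 5: c_5 = r_5 − e = 10 − 1 ≡ 9 (mod 11). Hence c = [1, 5, 7, 4, 9].
  Check: interpolating c through the α_i gives m(x) = 6 + 2·x (degree < 2) with m(α_i) = c_i for every i, so c is indeed a codeword.


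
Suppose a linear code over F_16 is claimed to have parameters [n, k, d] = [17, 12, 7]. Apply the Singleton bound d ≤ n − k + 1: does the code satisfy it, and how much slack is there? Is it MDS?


Singleton RHS = n − k + 1 = 6, slack = -1, bound violated (no such code; not MDS).

Singleton bound: d ≤ n − k + 1.
Here n = 17, k = 12, so n − k + 1 = 6.
Given d = 7, check d ≤ 6: NO.
Slack = (n − k + 1) − d = -1.
The slack is negative: d = 7 exceeds n − k + 1 = 6 by 1, so the Singleton bound is violated and no linear [17, 12, 7]_16 code can exist. In particular it is not MDS (MDS requires d = n − k + 1 exactly).
Description: the claimed parameters are [17, 12, 7]_16; such a code would be impossible (violates the Singleton bound).


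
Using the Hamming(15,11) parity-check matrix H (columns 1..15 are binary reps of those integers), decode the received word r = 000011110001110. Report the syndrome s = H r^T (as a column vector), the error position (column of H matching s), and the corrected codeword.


s = (0, 0, 1, 1)^T, error position = 3, corrected codeword c = 001011110001110

Compute s = H r^T mod 2 one row at a time:
  s_1 = 1 + 0 + 0 + 0 + 1 + 1 + 1 + 0 = 4 ≡ 0 (mod 2).
  s_2 = 0 + 1 + 1 + 1 + 1 + 1 + 1 + 0 = 6 ≡ 0 (mod 2).
  s_3 = 0 + 0 + 1 + 1 + 0 + 0 + 1 + 0 = 3 ≡ 1 (mod 2).
  s_4 = 0 + 0 + 1 + 1 + 0 + 0 + 1 + 0 = 3 ≡ 1 (mod 2).
s = (0, 0, 1, 1)^T — this equals column 3 of H (binary 0011), so error is at position 3.
Correct: flip bit 3 of r = 000011110001110 to get c = 001011110001110.


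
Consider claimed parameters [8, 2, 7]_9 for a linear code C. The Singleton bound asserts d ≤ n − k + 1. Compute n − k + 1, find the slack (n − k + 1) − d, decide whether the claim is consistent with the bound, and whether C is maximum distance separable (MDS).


Singleton RHS = n − k + 1 = 7, slack = 0, bound satisfied, MDS.

Singleton bound: d ≤ n − k + 1.
Here n = 8, k = 2, so n − k + 1 = 7.
Given d = 7, check d ≤ 7: YES.
Slack = (n − k + 1) − d = 0.
The code is MDS (slack = 0).
Description: the claimed parameters are [8, 2, 7]_9; such a code would be MDS (meets Singleton bound).


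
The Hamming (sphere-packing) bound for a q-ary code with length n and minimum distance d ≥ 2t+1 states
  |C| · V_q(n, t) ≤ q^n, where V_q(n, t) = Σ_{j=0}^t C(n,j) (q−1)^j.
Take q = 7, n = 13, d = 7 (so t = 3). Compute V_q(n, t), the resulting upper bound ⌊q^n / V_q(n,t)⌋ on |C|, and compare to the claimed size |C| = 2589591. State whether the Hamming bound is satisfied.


V_q(n, t) = 64663, q^n = 96889010407, Hamming bound = 1498368, |C| = 2589591 > bound (violated).

Step 1: Compute V_q(n, t) = Σ_{j=0}^3 C(n, j) (q−1)^j.
  j = 0: C(13,0)·(6)^0 = 1·1 = 1.
  j = 1: C(13,1)·(6)^1 = 13·6 = 78.
  j = 2: C(13,2)·(6)^2 = 78·36 = 2808.
  j = 3: C(13,3)·(6)^3 = 286·216 = 61776.
  V_q(n, t) = 1 + 78 + 2808 + 61776 = 64663.
Step 2: q^n = 7^13 = 96889010407.
Step 3: Hamming bound ⌊q^n / V_q(n,t)⌋ = ⌊96889010407/64663⌋ = 1498368.
Step 4: Compare |C| = 2589591 to 1498368: violated.
The claimed |C| lies above the Hamming bound, so no 7-ary code of length 13 with d ≥ 7 can have 2589591 codewords.


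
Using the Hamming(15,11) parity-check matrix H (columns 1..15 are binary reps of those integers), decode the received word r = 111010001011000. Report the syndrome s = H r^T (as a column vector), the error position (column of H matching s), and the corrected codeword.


s = (1, 0, 1, 1)^T, error position = 11, corrected codeword c = 111010001001000

Compute s = H r^T mod 2 one row at a time:
  s_1 = 0 + 1 + 0 + 1 + 1 + 0 + 0 + 0 = 3 ≡ 1 (mod 2).
  s_2 = 0 + 1 + 0 + 0 + 1 + 0 + 0 + 0 = 2 ≡ 0 (mod 2).
  s_3 = 1 + 1 + 0 + 0 + 0 + 1 + 0 + 0 = 3 ≡ 1 (mod 2).
  s_4 = 1 + 1 + 1 + 0 + 1 + 1 + 0 + 0 = 5 ≡ 1 (mod 2).
s = (1, 0, 1, 1)^T — this equals column 11 of H (binary 1011), so error is at position 11.
Correct: flip bit 11 of r = 111010001011000 to get c = 111010001001000.


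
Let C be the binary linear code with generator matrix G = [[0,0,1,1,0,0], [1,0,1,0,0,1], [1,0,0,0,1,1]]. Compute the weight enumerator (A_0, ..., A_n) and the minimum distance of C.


Weight distribution: A_0 = 1, A_2 = 3, A_3 = 3, A_5 = 1. Minimum distance d = 2.

Enumerate all 2^3 = 8 messages m ∈ F_2^3.
For each, compute codeword c = mG in F_2^6, then tally its weight.
  m = 000 → c = 000000, weight = 0.
  m = 100 → c = 001100, weight = 2.
  m = 010 → c = 101001, weight = 3.
  m = 110 → c = 100101, weight = 3.
  m = 001 → c = 100011, weight = 3.
  m = 101 → c = 101111, weight = 5.
  m = 011 → c = 001010, weight = 2.
  m = 111 → c = 000110, weight = 2.
Tally weights:
  weight 0: 1 codewords.
  weight 2: 3 codewords.
  weight 3: 3 codewords.
  weight 5: 1 codewords.
Minimum distance d = smallest w > 0 with A_w > 0 = 2.
Sanity: Σ A_w = 8 = 2^3 = 8 ✓.


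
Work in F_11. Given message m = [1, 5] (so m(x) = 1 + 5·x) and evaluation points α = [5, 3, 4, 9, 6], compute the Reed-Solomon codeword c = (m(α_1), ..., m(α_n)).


c = [4, 5, 10, 2, 9]

Message polynomial: m(x) = 1 + 5·x (mod 11).
For each evaluation point α_i, compute m(α_i) mod 11:
  α_1 = 5: Horner steps 5 → 4, so m(5) = 4.
  α_2 = 3: Horner steps 5 → 5, so m(3) = 5.
  α_3 = 4: Horner steps 5 → 10, so m(4) = 10.
  α_4 = 9: Horner steps 5 → 2, so m(9) = 2.
  α_5 = 6: Horner steps 5 → 9, so m(6) = 9.
Codeword c = [4, 5, 10, 2, 9] ∈ F_11^5.


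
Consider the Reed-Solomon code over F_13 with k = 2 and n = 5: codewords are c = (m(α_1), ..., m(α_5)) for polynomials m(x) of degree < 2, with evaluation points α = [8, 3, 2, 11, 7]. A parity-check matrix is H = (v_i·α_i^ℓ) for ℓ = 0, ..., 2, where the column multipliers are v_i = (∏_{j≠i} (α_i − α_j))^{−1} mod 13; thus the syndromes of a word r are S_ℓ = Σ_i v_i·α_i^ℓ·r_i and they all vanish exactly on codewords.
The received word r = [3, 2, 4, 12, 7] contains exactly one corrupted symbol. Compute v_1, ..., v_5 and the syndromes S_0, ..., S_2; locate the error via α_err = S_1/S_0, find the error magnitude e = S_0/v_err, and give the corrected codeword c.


S = (11, 10, 2), error at position 1, error magnitude e = 11, c = [5, 2, 4, 12, 7].

Step 1: column multipliers v_i = (∏_{j≠i}(α_i − α_j))^{−1} mod 13.
  i = 1 (α = 8): (8−3)(8−2)(8−11)(8−7) = 5·6·(−3)·1 = −90 ≡ 1, so v_1 = 1^{−1} = 1 (mod 13).
  i = 2 (α = 3): (3−8)(3−2)(3−11)(3−7) = (−5)·1·(−8)·(−4) = −160 ≡ 9, so v_2 = 9^{−1} = 3 (mod 13).
  i = 3 (α = 2): (2−8)(2−3)(2−11)(2−7) = (−6)·(−1)·(−9)·(−5) = 270 ≡ 10, so v_3 = 10^{−1} = 4 (mod 13).
  i = 4 (α = 11): (11−8)(11−3)(11−2)(11−7) = 3·8·9·4 = 864 ≡ 6, so v_4 = 6^{−1} = 11 (mod 13).
  i = 5 (α = 7): (7−8)(7−3)(7−2)(7−11) = (−1)·4·5·(−4) = 80 ≡ 2, so v_5 = 2^{−1} = 7 (mod 13).
  v = [1, 3, 4, 11, 7].
Step 2: syndromes of r = [3, 2, 4, 12, 7] (all sums mod 13).
  S_0 = Σ v_i r_i = 1·3 + 3·2 + 4·4 + 11·12 + 7·7 = 206 ≡ 11.
  S_1 = Σ v_i α_i r_i = 1·8·3 + 3·3·2 + 4·2·4 + 11·11·12 + 7·7·7 = 1869 ≡ 10.
  α_i^2 mod 13 = [12, 9, 4, 4, 10].
  S_2 = Σ v_i α_i^2 r_i = 1·12·3 + 3·9·2 + 4·4·4 + 11·4·12 + 7·10·7 = 1172 ≡ 2.
  S = (11, 10, 2) ≠ 0, so r is not a codeword (an error is present).
Step 3: locate the error. For a single error e at position i, S_ℓ = v_i·e·α_i^ℓ, so α_err = S_1/S_0.
  S_0^{−1} = 11^{−1} = 6 (mod 13), so α_err = 10·6 = 60 ≡ 8 = α_1. Error position i = 1.
  Consistency check: S_2/S_1 = 2·4 = 8 ≡ 8 = α_err ✓ (single-error assumption holds).
Step 4: error magnitude e = S_0/v_1 = S_0·∏_{j≠1}(α_1 − α_j) = 11·1 = 11 ≡ 11 (mod 13).
Step 5: correct position 1: c_1 = r_1 − e = 3 − 11 ≡ 5 (mod 13). Hence c = [5, 2, 4, 12, 7].
  Check: interpolating c through the α_i gives m(x) = 8 + 11·x (degree < 2) with m(α_i) = c_i for every i, so c is indeed a codeword.


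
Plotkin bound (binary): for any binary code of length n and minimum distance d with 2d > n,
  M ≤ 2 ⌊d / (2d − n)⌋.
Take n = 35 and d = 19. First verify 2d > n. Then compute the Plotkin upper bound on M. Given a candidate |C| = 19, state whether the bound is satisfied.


Plotkin bound M ≤ 12; given |C| = 19 > bound (violated).

Check applicability: 2d = 38, n = 35.
2d − n = 3 > 0, so Plotkin applies.
Compute d/(2d−n) = 19/3 ≈ 6.3333.
⌊d/(2d−n)⌋ = 6.
Plotkin bound: M ≤ 2·6 = 12.
Given |C| = 19, check: VIOLATED.
This |C| is above the Plotkin bound, so no binary code with n = 35, d = 19 and 19 codewords exists.


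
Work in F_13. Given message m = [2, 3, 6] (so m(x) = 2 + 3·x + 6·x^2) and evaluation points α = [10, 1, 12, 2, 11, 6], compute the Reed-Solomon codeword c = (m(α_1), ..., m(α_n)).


c = [8, 11, 5, 6, 7, 2]

Message polynomial: m(x) = 2 + 3·x + 6·x^2 (mod 13).
For each evaluation point α_i, compute m(α_i) mod 13:
  α_1 = 10: Horner steps 6 → 11 → 8, so m(10) = 8.
  α_2 = 1: Horner steps 6 → 9 → 11, so m(1) = 11.
  α_3 = 12: Horner steps 6 → 10 → 5, so m(12) = 5.
  α_4 = 2: Horner steps 6 → 2 → 6, so m(2) = 6.
  α_5 = 11: Horner steps 6 → 4 → 7, so m(11) = 7.
  α_6 = 6: Horner steps 6 → 0 → 2, so m(6) = 2.
Codeword c = [8, 11, 5, 6, 7, 2] ∈ F_13^6.


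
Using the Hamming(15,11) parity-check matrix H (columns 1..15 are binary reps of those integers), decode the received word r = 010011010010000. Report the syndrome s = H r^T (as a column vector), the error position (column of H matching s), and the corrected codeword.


s = (0, 0, 1, 0)^T, error position = 2, corrected codeword c = 000011010010000

Compute s = H r^T mod 2 one row at a time:
  s_1 = 1 + 0 + 0 + 1 + 0 + 0 + 0 + 0 = 2 ≡ 0 (mod 2).
  s_2 = 0 + 1 + 1 + 0 + 0 + 0 + 0 + 0 = 2 ≡ 0 (mod 2).
  s_3 = 1 + 0 + 1 + 0 + 0 + 1 + 0 + 0 = 3 ≡ 1 (mod 2).
  s_4 = 0 + 0 + 1 + 0 + 0 + 1 + 0 + 0 = 2 ≡ 0 (mod 2).
s = (0, 0, 1, 0)^T — this equals column 2 of H (binary 0010), so error is at position 2.
Correct: flip bit 2 of r = 010011010010000 to get c = 000011010010000.


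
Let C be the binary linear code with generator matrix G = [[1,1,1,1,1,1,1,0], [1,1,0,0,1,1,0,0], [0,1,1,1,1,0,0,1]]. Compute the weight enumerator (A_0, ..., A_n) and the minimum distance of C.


Weight distribution: A_0 = 1, A_3 = 1, A_4 = 3, A_5 = 2, A_7 = 1. Minimum distance d = 3.

Enumerate all 2^3 = 8 messages m ∈ F_2^3.
For each, compute codeword c = mG in F_2^8, then tally its weight.
  m = 000 → c = 00000000, weight = 0.
  m = 100 → c = 11111110, weight = 7.
  m = 010 → c = 11001100, weight = 4.
  m = 110 → c = 00110010, weight = 3.
  m = 001 → c = 01111001, weight = 5.
  m = 101 → c = 10000111, weight = 4.
  m = 011 → c = 10110101, weight = 5.
  m = 111 → c = 01001011, weight = 4.
Tally weights:
  weight 0: 1 codewords.
  weight 3: 1 codewords.
  weight 4: 3 codewords.
  weight 5: 2 codewords.
  weight 7: 1 codewords.
Minimum distance d = smallest w > 0 with A_w > 0 = 3.
Sanity: Σ A_w = 8 = 2^3 = 8 ✓.


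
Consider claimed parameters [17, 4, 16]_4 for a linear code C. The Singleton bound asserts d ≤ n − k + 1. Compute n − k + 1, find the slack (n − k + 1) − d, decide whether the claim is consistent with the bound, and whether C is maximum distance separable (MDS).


Singleton RHS = n − k + 1 = 14, slack = -2, bound violated (no such code; not MDS).

Singleton bound: d ≤ n − k + 1.
Here n = 17, k = 4, so n − k + 1 = 14.
Given d = 16, check d ≤ 14: NO.
Slack = (n − k + 1) − d = -2.
The slack is negative: d = 16 exceeds n − k + 1 = 14 by 2, so the Singleton bound is violated and no linear [17, 4, 16]_4 code can exist. In particular it is not MDS (MDS requires d = n − k + 1 exactly).
Description: the claimed parameters are [17, 4, 16]_4; such a code would be impossible (violates the Singleton bound).


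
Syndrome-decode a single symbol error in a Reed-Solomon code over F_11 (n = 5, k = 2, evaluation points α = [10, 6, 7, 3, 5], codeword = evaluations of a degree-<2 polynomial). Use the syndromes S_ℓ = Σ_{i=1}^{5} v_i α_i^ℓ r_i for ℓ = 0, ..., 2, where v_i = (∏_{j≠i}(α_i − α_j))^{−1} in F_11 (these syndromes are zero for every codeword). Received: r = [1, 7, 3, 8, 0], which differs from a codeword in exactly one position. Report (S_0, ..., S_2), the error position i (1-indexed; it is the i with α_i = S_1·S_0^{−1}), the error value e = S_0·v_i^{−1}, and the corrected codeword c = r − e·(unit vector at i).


S = (5, 6, 5), error at position 1, error magnitude e = 10, c = [2, 7, 3, 8, 0].

Step 1: column multipliers v_i = (∏_{j≠i}(α_i − α_j))^{−1} mod 11.
  i = 1 (α = 10): (10−6)(10−7)(10−3)(10−5) = 4·3·7·5 = 420 ≡ 2, so v_1 = 2^{−1} = 6 (mod 11).
  i = 2 (α = 6): (6−10)(6−7)(6−3)(6−5) = (−4)·(−1)·3·1 = 12 ≡ 1, so v_2 = 1^{−1} = 1 (mod 11).
  i = 3 (α = 7): (7−10)(7−6)(7−3)(7−5) = (−3)·1·4·2 = −24 ≡ 9, so v_3 = 9^{−1} = 5 (mod 11).
  i = 4 (α = 3): (3−10)(3−6)(3−7)(3−5) = (−7)·(−3)·(−4)·(−2) = 168 ≡ 3, so v_4 = 3^{−1} = 4 (mod 11).
  i = 5 (α = 5): (5−10)(5−6)(5−7)(5−3) = (−5)·(−1)·(−2)·2 = −20 ≡ 2, so v_5 = 2^{−1} = 6 (mod 11).
  v = [6, 1, 5, 4, 6].
Step 2: syndromes of r = [1, 7, 3, 8, 0] (all sums mod 11).
  S_0 = Σ v_i r_i = 6·1 + 1·7 + 5·3 + 4·8 + 6·0 = 60 ≡ 5.
  S_1 = Σ v_i α_i r_i = 6·10·1 + 1·6·7 + 5·7·3 + 4·3·8 + 6·5·0 = 303 ≡ 6.
  α_i^2 mod 11 = [1, 3, 5, 9, 3].
  S_2 = Σ v_i α_i^2 r_i = 6·1·1 + 1·3·7 + 5·5·3 + 4·9·8 + 6·3·0 = 390 ≡ 5.
  S = (5, 6, 5) ≠ 0, so r is not a codeword (an error is present).
Step 3: locate the error. For a single error e at position i, S_ℓ = v_i·e·α_i^ℓ, so α_err = S_1/S_0.
  S_0^{−1} = 5^{−1} = 9 (mod 11), so α_err = 6·9 = 54 ≡ 10 = α_1. Error position i = 1.
  Consistency check: S_2/S_1 = 5·2 = 10 ≡ 10 = α_err ✓ (single-error assumption holds).
Step 4: error magnitude e = S_0/v_1 = S_0·∏_{j≠1}(α_1 − α_j) = 5·2 = 10 ≡ 10 (mod 11).
Step 5: correct position 1: c_1 = r_1 − e = 1 − 10 ≡ 2 (mod 11). Hence c = [2, 7, 3, 8, 0].
  Check: interpolating c through the α_i gives m(x) = 9 + 7·x (degree < 2) with m(α_i) = c_i for every i, so c is indeed a codeword.


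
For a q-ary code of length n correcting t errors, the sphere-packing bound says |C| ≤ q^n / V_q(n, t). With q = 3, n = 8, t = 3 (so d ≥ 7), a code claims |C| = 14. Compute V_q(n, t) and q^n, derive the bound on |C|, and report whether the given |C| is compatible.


V_q(n, t) = 577, q^n = 6561, Hamming bound = 11, |C| = 14 > bound (violated).

Step 1: Compute V_q(n, t) = Σ_{j=0}^3 C(n, j) (q−1)^j.
  j = 0: C(8,0)·(2)^0 = 1·1 = 1.
  j = 1: C(8,1)·(2)^1 = 8·2 = 16.
  j = 2: C(8,2)·(2)^2 = 28·4 = 112.
  j = 3: C(8,3)·(2)^3 = 56·8 = 448.
  V_q(n, t) = 1 + 16 + 112 + 448 = 577.
Step 2: q^n = 3^8 = 6561.
Step 3: Hamming bound ⌊q^n / V_q(n,t)⌋ = ⌊6561/577⌋ = 11.
Step 4: Compare |C| = 14 to 11: violated.
The claimed |C| lies above the Hamming bound, so no 3-ary code of length 8 with d ≥ 7 can have 14 codewords.


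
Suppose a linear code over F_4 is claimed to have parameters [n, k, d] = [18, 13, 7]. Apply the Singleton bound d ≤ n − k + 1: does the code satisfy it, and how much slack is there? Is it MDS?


Singleton RHS = n − k + 1 = 6, slack = -1, bound violated (no such code; not MDS).

Singleton bound: d ≤ n − k + 1.
Here n = 18, k = 13, so n − k + 1 = 6.
Given d = 7, check d ≤ 6: NO.
Slack = (n − k + 1) − d = -1.
The slack is negative: d = 7 exceeds n − k + 1 = 6 by 1, so the Singleton bound is violated and no linear [18, 13, 7]_4 code can exist. In particular it is not MDS (MDS requires d = n − k + 1 exactly).
Description: the claimed parameters are [18, 13, 7]_4; such a code would be impossible (violates the Singleton bound).


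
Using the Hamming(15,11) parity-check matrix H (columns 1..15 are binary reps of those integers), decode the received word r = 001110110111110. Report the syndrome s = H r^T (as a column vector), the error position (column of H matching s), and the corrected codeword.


s = (0, 0, 1, 1)^T, error position = 3, corrected codeword c = 000110110111110

Compute s = H r^T mod 2 one row at a time:
  s_1 = 1 + 0 + 1 + 1 + 1 + 1 + 1 + 0 = 6 ≡ 0 (mod 2).
  s_2 = 1 + 1 + 0 + 1 + 1 + 1 + 1 + 0 = 6 ≡ 0 (mod 2).
  s_3 = 0 + 1 + 0 + 1 + 1 + 1 + 1 + 0 = 5 ≡ 1 (mod 2).
  s_4 = 0 + 1 + 1 + 1 + 0 + 1 + 1 + 0 = 5 ≡ 1 (mod 2).
s = (0, 0, 1, 1)^T — this equals column 3 of H (binary 0011), so error is at position 3.
Correct: flip bit 3 of r = 001110110111110 to get c = 000110110111110.


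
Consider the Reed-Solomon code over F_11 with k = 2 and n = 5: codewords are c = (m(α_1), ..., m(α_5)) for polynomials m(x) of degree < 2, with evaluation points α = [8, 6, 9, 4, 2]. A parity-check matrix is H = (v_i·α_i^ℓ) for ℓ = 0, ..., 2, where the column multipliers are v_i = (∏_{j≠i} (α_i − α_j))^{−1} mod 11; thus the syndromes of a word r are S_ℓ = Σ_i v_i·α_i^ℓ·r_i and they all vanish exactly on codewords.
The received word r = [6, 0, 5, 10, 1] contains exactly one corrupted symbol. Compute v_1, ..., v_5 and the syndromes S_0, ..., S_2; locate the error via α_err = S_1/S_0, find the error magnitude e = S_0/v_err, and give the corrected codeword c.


S = (9, 10, 5), error at position 2, error magnitude e = 3, c = [6, 8, 5, 10, 1].

Step 1: column multipliers v_i = (∏_{j≠i}(α_i − α_j))^{−1} mod 11.
  i = 1 (α = 8): (8−6)(8−9)(8−4)(8−2) = 2·(−1)·4·6 = −48 ≡ 7, so v_1 = 7^{−1} = 8 (mod 11).
  i = 2 (α = 6): (6−8)(6−9)(6−4)(6−2) = (−2)·(−3)·2·4 = 48 ≡ 4, so v_2 = 4^{−1} = 3 (mod 11).
  i = 3 (α = 9): (9−8)(9−6)(9−4)(9−2) = 1·3·5·7 = 105 ≡ 6, so v_3 = 6^{−1} = 2 (mod 11).
  i = 4 (α = 4): (4−8)(4−6)(4−9)(4−2) = (−4)·(−2)·(−5)·2 = −80 ≡ 8, so v_4 = 8^{−1} = 7 (mod 11).
  i = 5 (α = 2): (2−8)(2−6)(2−9)(2−4) = (−6)·(−4)·(−7)·(−2) = 336 ≡ 6, so v_5 = 6^{−1} = 2 (mod 11).
  v = [8, 3, 2, 7, 2].
Step 2: syndromes of r = [6, 0, 5, 10, 1] (all sums mod 11).
  S_0 = Σ v_i r_i = 8·6 + 3·0 + 2·5 + 7·10 + 2·1 = 130 ≡ 9.
  S_1 = Σ v_i α_i r_i = 8·8·6 + 3·6·0 + 2·9·5 + 7·4·10 + 2·2·1 = 758 ≡ 10.
  α_i^2 mod 11 = [9, 3, 4, 5, 4].
  S_2 = Σ v_i α_i^2 r_i = 8·9·6 + 3·3·0 + 2·4·5 + 7·5·10 + 2·4·1 = 830 ≡ 5.
  S = (9, 10, 5) ≠ 0, so r is not a codeword (an error is present).
Step 3: locate the error. For a single error e at position i, S_ℓ = v_i·e·α_i^ℓ, so α_err = S_1/S_0.
  S_0^{−1} = 9^{−1} = 5 (mod 11), so α_err = 10·5 = 50 ≡ 6 = α_2. Error position i = 2.
  Consistency check: S_2/S_1 = 5·10 = 50 ≡ 6 = α_err ✓ (single-error assumption holds).
Step 4: error magnitude e = S_0/v_2 = S_0·∏_{j≠2}(α_2 − α_j) = 9·4 = 36 ≡ 3 (mod 11).
Step 5: correct position 2: c_2 = r_2 − e = 0 − 3 ≡ 8 (mod 11). Hence c = [6, 8, 5, 10, 1].
  Check: interpolating c through the α_i gives m(x) = 3 + 10·x (degree < 2) with m(α_i) = c_i for every i, so c is indeed a codeword.


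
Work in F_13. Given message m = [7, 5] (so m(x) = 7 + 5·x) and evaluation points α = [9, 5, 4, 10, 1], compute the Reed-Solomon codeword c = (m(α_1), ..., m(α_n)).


c = [0, 6, 1, 5, 12]

Message polynomial: m(x) = 7 + 5·x (mod 13).
For each evaluation point α_i, compute m(α_i) mod 13:
  α_1 = 9: Horner steps 5 → 0, so m(9) = 0.
  α_2 = 5: Horner steps 5 → 6, so m(5) = 6.
  α_3 = 4: Horner steps 5 → 1, so m(4) = 1.
  α_4 = 10: Horner steps 5 → 5, so m(10) = 5.
  α_5 = 1: Horner steps 5 → 12, so m(1) = 12.
Codeword c = [0, 6, 1, 5, 12] ∈ F_13^5.


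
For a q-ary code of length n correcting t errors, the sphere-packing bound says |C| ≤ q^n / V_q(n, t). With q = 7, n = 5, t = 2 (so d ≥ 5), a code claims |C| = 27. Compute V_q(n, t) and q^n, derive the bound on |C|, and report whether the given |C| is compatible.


V_q(n, t) = 391, q^n = 16807, Hamming bound = 42, |C| = 27 ≤ bound (satisfied).

Step 1: Compute V_q(n, t) = Σ_{j=0}^2 C(n, j) (q−1)^j.
  j = 0: C(5,0)·(6)^0 = 1·1 = 1.
  j = 1: C(5,1)·(6)^1 = 5·6 = 30.
  j = 2: C(5,2)·(6)^2 = 10·36 = 360.
  V_q(n, t) = 1 + 30 + 360 = 391.
Step 2: q^n = 7^5 = 16807.
Step 3: Hamming bound ⌊q^n / V_q(n,t)⌋ = ⌊16807/391⌋ = 42.
Step 4: Compare |C| = 27 to 42: satisfied.
The claimed |C| lies below the Hamming bound.


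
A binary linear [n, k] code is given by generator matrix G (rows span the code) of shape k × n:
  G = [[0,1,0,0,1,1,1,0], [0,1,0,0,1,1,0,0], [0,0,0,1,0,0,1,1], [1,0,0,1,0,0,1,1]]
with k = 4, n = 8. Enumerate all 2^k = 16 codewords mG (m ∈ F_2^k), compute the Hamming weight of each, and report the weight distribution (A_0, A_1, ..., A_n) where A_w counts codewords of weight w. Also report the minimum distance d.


Weight distribution: A_0 = 1, A_1 = 2, A_2 = 2, A_3 = 3, A_4 = 3, A_5 = 2, A_6 = 2, A_7 = 1. Minimum distance d = 1.

Enumerate all 2^4 = 16 messages m ∈ F_2^4.
For each, compute codeword c = mG in F_2^8, then tally its weight.
  m = 0000 → c = 00000000, weight = 0.
  m = 1000 → c = 01001110, weight = 4.
  m = 0100 → c = 01001100, weight = 3.
  m = 1100 → c = 00000010, weight = 1.
  m = 0010 → c = 00010011, weight = 3.
  m = 1010 → c = 01011101, weight = 5.
  m = 0110 → c = 01011111, weight = 6.
  m = 1110 → c = 00010001, weight = 2.
  m = 0001 → c = 10010011, weight = 4.
  m = 1001 → c = 11011101, weight = 6.
  m = 0101 → c = 11011111, weight = 7.
  m = 1101 → c = 10010001, weight = 3.
  m = 0011 → c = 10000000, weight = 1.
  m = 1011 → c = 11001110, weight = 5.
  m = 0111 → c = 11001100, weight = 4.
  m = 1111 → c = 10000010, weight = 2.
Tally weights:
  weight 0: 1 codewords.
  weight 1: 2 codewords.
  weight 2: 2 codewords.
  weight 3: 3 codewords.
  weight 4: 3 codewords.
  weight 5: 2 codewords.
  weight 6: 2 codewords.
  weight 7: 1 codewords.
Minimum distance d = smallest w > 0 with A_w > 0 = 1.
Sanity: Σ A_w = 16 = 2^4 = 16 ✓.


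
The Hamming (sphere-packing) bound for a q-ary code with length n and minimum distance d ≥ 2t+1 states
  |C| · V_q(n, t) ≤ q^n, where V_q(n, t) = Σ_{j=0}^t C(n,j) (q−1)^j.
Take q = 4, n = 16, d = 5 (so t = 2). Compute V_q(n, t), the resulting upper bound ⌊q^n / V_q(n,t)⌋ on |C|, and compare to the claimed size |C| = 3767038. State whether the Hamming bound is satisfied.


V_q(n, t) = 1129, q^n = 4294967296, Hamming bound = 3804222, |C| = 3767038 ≤ bound (satisfied).

Step 1: Compute V_q(n, t) = Σ_{j=0}^2 C(n, j) (q−1)^j.
  j = 0: C(16,0)·(3)^0 = 1·1 = 1.
  j = 1: C(16,1)·(3)^1 = 16·3 = 48.
  j = 2: C(16,2)·(3)^2 = 120·9 = 1080.
  V_q(n, t) = 1 + 48 + 1080 = 1129.
Step 2: q^n = 4^16 = 4294967296.
Step 3: Hamming bound ⌊q^n / V_q(n,t)⌋ = ⌊4294967296/1129⌋ = 3804222.
Step 4: Compare |C| = 3767038 to 3804222: satisfied.
The claimed |C| lies below the Hamming bound.


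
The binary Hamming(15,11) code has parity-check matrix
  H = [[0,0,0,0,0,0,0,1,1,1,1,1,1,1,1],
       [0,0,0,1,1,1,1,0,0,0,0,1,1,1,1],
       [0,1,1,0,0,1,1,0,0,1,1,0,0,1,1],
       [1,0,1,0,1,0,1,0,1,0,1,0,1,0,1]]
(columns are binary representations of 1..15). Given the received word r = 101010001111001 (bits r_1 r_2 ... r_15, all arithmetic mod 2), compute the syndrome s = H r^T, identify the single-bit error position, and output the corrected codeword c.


s = (1, 1, 0, 0)^T, error position = 12, corrected codeword c = 101010001110001

Compute s = H r^T mod 2 one row at a time:
  s_1 = 0 + 1 + 1 + 1 + 1 + 0 + 0 + 1 = 5 ≡ 1 (mod 2).
  s_2 = 0 + 1 + 0 + 0 + 1 + 0 + 0 + 1 = 3 ≡ 1 (mod 2).
  s_3 = 0 + 1 + 0 + 0 + 1 + 1 + 0 + 1 = 4 ≡ 0 (mod 2).
  s_4 = 1 + 1 + 1 + 0 + 1 + 1 + 0 + 1 = 6 ≡ 0 (mod 2).
s = (1, 1, 0, 0)^T — this equals column 12 of H (binary 1100), so error is at position 12.
Correct: flip bit 12 of r = 101010001111001 to get c = 101010001110001.
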